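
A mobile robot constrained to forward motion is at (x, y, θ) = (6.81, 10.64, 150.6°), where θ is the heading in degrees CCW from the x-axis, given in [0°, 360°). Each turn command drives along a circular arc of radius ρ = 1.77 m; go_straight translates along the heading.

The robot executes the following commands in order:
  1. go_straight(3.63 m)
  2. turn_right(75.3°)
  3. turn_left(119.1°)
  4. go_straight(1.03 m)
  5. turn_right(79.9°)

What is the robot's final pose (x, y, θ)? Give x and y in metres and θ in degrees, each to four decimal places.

set_pose: (x, y, θ) = (6.8100, 10.6400, 150.6000°), ρ = 1.77
go_straight(3.63): x += 3.63·cos θ, y += 3.63·sin θ → (3.6475, 12.4220, 150.6000°)
turn_right(75.3°): centre at ρ to the right, rotate −75.3° → (2.8043, 14.4132, 75.3000°)
turn_left(119.1°): centre at ρ to the left, rotate +119.1° → (0.6521, 16.5767, 194.4000°)
go_straight(1.03): x += 1.03·cos θ, y += 1.03·sin θ → (-0.3456, 16.3206, 194.4000°)
turn_right(79.9°): centre at ρ to the right, rotate −79.9° → (-2.3964, 17.3010, 114.5000°)

(-2.3964, 17.3010, 114.5000°)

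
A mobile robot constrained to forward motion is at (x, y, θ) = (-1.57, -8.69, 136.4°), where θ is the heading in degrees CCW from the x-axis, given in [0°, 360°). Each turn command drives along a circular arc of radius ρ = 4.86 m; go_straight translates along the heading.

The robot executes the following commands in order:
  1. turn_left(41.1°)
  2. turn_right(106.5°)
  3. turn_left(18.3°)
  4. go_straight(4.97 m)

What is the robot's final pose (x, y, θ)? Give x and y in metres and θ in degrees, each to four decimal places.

set_pose: (x, y, θ) = (-1.5700, -8.6900, 136.4000°), ρ = 4.86
turn_left(41.1°): centre at ρ to the left, rotate +41.1° → (-4.7096, -7.3541, 177.5000°)
turn_right(106.5°): centre at ρ to the right, rotate −106.5° → (-9.0928, -0.9165, 71.0000°)
turn_left(18.3°): centre at ρ to the left, rotate +18.3° → (-8.8284, 0.6064, 89.3000°)
go_straight(4.97): x += 4.97·cos θ, y += 4.97·sin θ → (-8.7677, 5.5761, 89.3000°)

(-8.7677, 5.5761, 89.3000°)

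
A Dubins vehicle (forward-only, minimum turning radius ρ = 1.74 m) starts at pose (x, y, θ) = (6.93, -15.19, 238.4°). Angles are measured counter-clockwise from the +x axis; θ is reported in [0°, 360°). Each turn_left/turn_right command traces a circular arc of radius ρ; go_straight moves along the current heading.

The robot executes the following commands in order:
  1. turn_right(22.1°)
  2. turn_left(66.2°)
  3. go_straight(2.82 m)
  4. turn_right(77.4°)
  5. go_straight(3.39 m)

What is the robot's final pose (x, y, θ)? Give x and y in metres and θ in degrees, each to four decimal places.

set_pose: (x, y, θ) = (6.9300, -15.1900, 238.4000°), ρ = 1.74
turn_right(22.1°): centre at ρ to the right, rotate −22.1° → (6.4781, -15.6806, 216.3000°)
turn_left(66.2°): centre at ρ to the left, rotate +66.2° → (5.8094, -17.4595, 282.5000°)
go_straight(2.82): x += 2.82·cos θ, y += 2.82·sin θ → (6.4198, -20.2127, 282.5000°)
turn_right(77.4°): centre at ρ to the right, rotate −77.4° → (5.4592, -22.1649, 205.1000°)
go_straight(3.39): x += 3.39·cos θ, y += 3.39·sin θ → (2.3893, -23.6030, 205.1000°)

(2.3893, -23.6030, 205.1000°)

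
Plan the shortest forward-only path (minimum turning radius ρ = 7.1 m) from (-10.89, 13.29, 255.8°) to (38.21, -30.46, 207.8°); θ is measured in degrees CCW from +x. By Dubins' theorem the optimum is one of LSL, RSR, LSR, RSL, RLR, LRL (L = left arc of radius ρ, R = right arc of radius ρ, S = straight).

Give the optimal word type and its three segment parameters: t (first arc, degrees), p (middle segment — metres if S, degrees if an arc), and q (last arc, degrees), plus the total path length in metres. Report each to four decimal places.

Let ψ = atan2(Δy, Δx) = atan2(-43.75, 49.10) = -41.7023° be the start→goal bearing.
Normalize: d = |goal − start| / ρ = 65.763763/7.1 = 9.262502, α = (θ_start − ψ) mod 360° = 297.5023° = 5.192394 rad, β = (θ_goal − ψ) mod 360° = 249.5023° = 4.354636 rad.
Common terms: sin α = -0.886993, cos α = 0.461784, sin β = -0.936686, cos β = -0.350170, cos(α−β) = 0.669131, d² = 85.793940. Work in radians in the unit-radius frame; every candidate has L = ρ·(t + p + q).
LSL: p² = 2 + d² − 2cos(α−β) + 2d(sin α − sin β) = 87.376252; p = √p² = 9.347527; φ = atan2(cos β − cos α, d + sin α − sin β) = -0.086973 rad; t = (φ − α) mod 2π = 1.003819 rad, q = (β − φ) mod 2π = 4.441609 rad → L = 7.1·(1.003819 + 9.347527 + 4.441609) = 7.1·14.792954 = 105.029972 m
RSR: p² = 2 + d² − 2cos(α−β) + 2d(sin β − sin α) = 85.535105; p = √p² = 9.248519; φ = atan2(cos α − cos β, d − sin α + sin β) = 0.087906 rad; t = (α − φ) mod 2π = 5.104488 rad, q = (φ − β) mod 2π = 2.016455 rad → L = 7.1·(5.104488 + 9.248519 + 2.016455) = 7.1·16.369462 = 116.223183 m
LSR: p² = d² − 2 + 2cos(α−β) + 2d(sin α + sin β) = 51.348548; p = √p² = 7.165790; φ = atan2(−cos α − cos β, d + sin α + sin β) − atan2(−2, p) = 0.257174 rad; t = (φ − α) mod 2π = 1.347966 rad, q = (φ − β) mod 2π = 2.185724 rad → L = 7.1·(1.347966 + 7.165790 + 2.185724) = 7.1·10.699479 = 75.966303 m
RSL: p² = d² − 2 + 2cos(α−β) − 2d(sin α + sin β) = 118.915853; p = √p² = 10.904855; φ = atan2(cos α + cos β, d − sin α − sin β) − atan2(2, p) = -0.171321 rad; t = (α − φ) mod 2π = 5.363715 rad, q = (β − φ) mod 2π = 4.525957 rad → L = 7.1·(5.363715 + 10.904855 + 4.525957) = 7.1·20.794527 = 147.641144 m
RLR: c = (6 − d² + 2cos(α−β) + 2d(sin α − sin β))/8 = -9.691888, |c| > 1 → infeasible
LRL: c = (6 − d² + 2cos(α−β) − 2d(sin α − sin β))/8 = -9.922032, |c| > 1 → infeasible
Shortest: LSR with L = 75.966303 m ≈ 75.9663 m
Convert LSR to answer units (arcs ×180/π): t = 1.347966·180/π = 77.2327°, p = ρ·p = 7.1·7.165790 = 50.8771 m, q = 2.185724·180/π = 125.2327°, L = 75.9663 m.

LSR: t = 77.2327°, p = 50.8771 m, q = 125.2327°, L = 75.9663 m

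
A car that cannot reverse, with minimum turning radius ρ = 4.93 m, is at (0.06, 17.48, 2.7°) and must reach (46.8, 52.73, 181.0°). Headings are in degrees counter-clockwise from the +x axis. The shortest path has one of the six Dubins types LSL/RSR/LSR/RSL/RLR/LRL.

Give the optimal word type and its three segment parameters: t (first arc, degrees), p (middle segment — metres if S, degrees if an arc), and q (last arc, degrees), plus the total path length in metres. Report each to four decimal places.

Let ψ = atan2(Δy, Δx) = atan2(35.25, 46.74) = 37.0226° be the start→goal bearing.
Normalize: d = |goal − start| / ρ = 58.542208/4.93 = 11.874687, α = (θ_start − ψ) mod 360° = 325.6774° = 5.684143 rad, β = (θ_goal − ψ) mod 360° = 143.9774° = 2.512880 rad.
Common terms: sin α = -0.563852, cos α = 0.825876, sin β = 0.588104, cos β = -0.808785, cos(α−β) = -0.999560, d² = 141.008196. Work in radians in the unit-radius frame; every candidate has L = ρ·(t + p + q).
LSL: p² = 2 + d² − 2cos(α−β) + 2d(sin α − sin β) = 117.649093; p = √p² = 10.846617; φ = atan2(cos β − cos α, d + sin α − sin β) = -0.151283 rad; t = (φ − α) mod 2π = 0.447759 rad, q = (β − φ) mod 2π = 2.664164 rad → L = 4.93·(0.447759 + 10.846617 + 2.664164) = 4.93·13.958539 = 68.815596 m
RSR: p² = 2 + d² − 2cos(α−β) + 2d(sin β − sin α) = 172.365538; p = √p² = 13.128806; φ = atan2(cos α − cos β, d − sin α + sin β) = 0.124834 rad; t = (α − φ) mod 2π = 5.559310 rad, q = (φ − β) mod 2π = 3.895139 rad → L = 4.93·(5.559310 + 13.128806 + 3.895139) = 4.93·22.583254 = 111.335443 m
LSR: p² = d² − 2 + 2cos(α−β) + 2d(sin α + sin β) = 137.585057; p = √p² = 11.729666; φ = atan2(−cos α − cos β, d + sin α + sin β) − atan2(−2, p) = 0.167447 rad; t = (φ − α) mod 2π = 0.766489 rad, q = (φ − β) mod 2π = 3.937753 rad → L = 4.93·(0.766489 + 11.729666 + 3.937753) = 4.93·16.433908 = 81.019164 m
RSL: p² = d² − 2 + 2cos(α−β) − 2d(sin α + sin β) = 136.433095; p = √p² = 11.680458; φ = atan2(cos α + cos β, d − sin α − sin β) − atan2(2, p) = -0.168139 rad; t = (α − φ) mod 2π = 5.852283 rad, q = (β − φ) mod 2π = 2.681020 rad → L = 4.93·(5.852283 + 11.680458 + 2.681020) = 4.93·20.213760 = 99.653837 m
RLR: c = (6 − d² + 2cos(α−β) + 2d(sin α − sin β))/8 = -20.545692, |c| > 1 → infeasible
LRL: c = (6 − d² + 2cos(α−β) − 2d(sin α − sin β))/8 = -13.706137, |c| > 1 → infeasible
Shortest: LSL with L = 68.815596 m ≈ 68.8156 m
Convert LSL to answer units (arcs ×180/π): t = 0.447759·180/π = 25.6547°, p = ρ·p = 4.93·10.846617 = 53.4738 m, q = 2.664164·180/π = 152.6453°, L = 68.8156 m.

LSL: t = 25.6547°, p = 53.4738 m, q = 152.6453°, L = 68.8156 m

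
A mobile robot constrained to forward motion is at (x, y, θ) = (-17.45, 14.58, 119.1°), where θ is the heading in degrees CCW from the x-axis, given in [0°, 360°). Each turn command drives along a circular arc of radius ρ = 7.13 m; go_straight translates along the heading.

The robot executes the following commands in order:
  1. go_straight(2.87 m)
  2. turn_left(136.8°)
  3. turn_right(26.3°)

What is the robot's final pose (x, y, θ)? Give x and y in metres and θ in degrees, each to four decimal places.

set_pose: (x, y, θ) = (-17.4500, 14.5800, 119.1000°), ρ = 7.13
go_straight(2.87): x += 2.87·cos θ, y += 2.87·sin θ → (-18.8458, 17.0877, 119.1000°)
turn_left(136.8°): centre at ρ to the left, rotate +136.8° → (-31.9910, 15.3571, 255.9000°)
turn_right(26.3°): centre at ρ to the right, rotate −26.3° → (-33.4764, 12.4730, 229.6000°)

(-33.4764, 12.4730, 229.6000°)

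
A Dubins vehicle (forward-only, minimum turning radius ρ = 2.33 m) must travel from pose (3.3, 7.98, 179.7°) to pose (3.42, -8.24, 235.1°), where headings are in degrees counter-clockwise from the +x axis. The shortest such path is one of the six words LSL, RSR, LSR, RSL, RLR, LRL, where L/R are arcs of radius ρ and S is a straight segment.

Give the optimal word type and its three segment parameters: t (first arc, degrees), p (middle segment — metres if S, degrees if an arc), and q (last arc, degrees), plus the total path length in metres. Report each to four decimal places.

LSR: t = 103.7953°, p = 11.7951 m, q = 48.3953°, L = 17.9841 m

Let ψ = atan2(Δy, Δx) = atan2(-16.22, 0.12) = -89.5761° be the start→goal bearing.
Normalize: d = |goal − start| / ρ = 16.220444/2.33 = 6.961564, α = (θ_start − ψ) mod 360° = 269.2761° = 4.699755 rad, β = (θ_goal − ψ) mod 360° = 324.6761° = 5.666667 rad.
Common terms: sin α = -0.999920, cos α = -0.012634, sin β = -0.578198, cos β = 0.815897, cos(α−β) = 0.567844, d² = 48.463372. Work in radians in the unit-radius frame; every candidate has L = ρ·(t + p + q).
LSL: p² = 2 + d² − 2cos(α−β) + 2d(sin α − sin β) = 43.455989; p = √p² = 6.592116; φ = atan2(cos β − cos α, d + sin α − sin β) = 0.126018 rad; t = (φ − α) mod 2π = 1.709449 rad, q = (β − φ) mod 2π = 5.540649 rad → L = 2.33·(1.709449 + 6.592116 + 5.540649) = 2.33·13.842213 = 32.252357 m
RSR: p² = 2 + d² − 2cos(α−β) + 2d(sin β − sin α) = 55.199380; p = √p² = 7.429629; φ = atan2(cos α − cos β, d − sin α + sin β) = -0.111750 rad; t = (α − φ) mod 2π = 4.811504 rad, q = (φ − β) mod 2π = 0.504769 rad → L = 2.33·(4.811504 + 7.429629 + 0.504769) = 2.33·12.745901 = 29.697950 m
LSR: p² = d² − 2 + 2cos(α−β) + 2d(sin α + sin β) = 25.626722; p = √p² = 5.062284; φ = atan2(−cos α − cos β, d + sin α + sin β) − atan2(−2, p) = 0.228140 rad; t = (φ − α) mod 2π = 1.811570 rad, q = (φ − β) mod 2π = 0.844658 rad → L = 2.33·(1.811570 + 5.062284 + 0.844658) = 2.33·7.718512 = 17.984132 m
RSL: p² = d² − 2 + 2cos(α−β) − 2d(sin α + sin β) = 69.571397; p = √p² = 8.340947; φ = atan2(cos α + cos β, d − sin α − sin β) − atan2(2, p) = -0.141551 rad; t = (α − φ) mod 2π = 4.841306 rad, q = (β − φ) mod 2π = 5.808219 rad → L = 2.33·(4.841306 + 8.340947 + 5.808219) = 2.33·18.990472 = 44.247800 m
RLR: c = (6 − d² + 2cos(α−β) + 2d(sin α − sin β))/8 = -5.899922, |c| > 1 → infeasible
LRL: c = (6 − d² + 2cos(α−β) − 2d(sin α − sin β))/8 = -4.431999, |c| > 1 → infeasible
Shortest: LSR with L = 17.984132 m ≈ 17.9841 m
Convert LSR to answer units (arcs ×180/π): t = 1.811570·180/π = 103.7953°, p = ρ·p = 2.33·5.062284 = 11.7951 m, q = 0.844658·180/π = 48.3953°, L = 17.9841 m.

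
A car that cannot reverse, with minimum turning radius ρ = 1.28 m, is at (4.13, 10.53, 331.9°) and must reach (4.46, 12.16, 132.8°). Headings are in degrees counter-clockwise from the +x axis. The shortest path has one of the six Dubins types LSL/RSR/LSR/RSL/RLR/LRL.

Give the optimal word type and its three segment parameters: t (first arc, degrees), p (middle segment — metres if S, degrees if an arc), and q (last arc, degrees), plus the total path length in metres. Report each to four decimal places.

RLR: t = 36.2960°, p = 254.2143°, q = 57.0183°, L = 7.7639 m

Let ψ = atan2(Δy, Δx) = atan2(1.63, 0.33) = 78.5549° be the start→goal bearing.
Normalize: d = |goal − start| / ρ = 1.663069/1.28 = 1.299273, α = (θ_start − ψ) mod 360° = 253.3451° = 4.421706 rad, β = (θ_goal − ψ) mod 360° = 54.2451° = 0.946755 rad.
Common terms: sin α = -0.958048, cos α = -0.286607, sin β = 0.811524, cos β = 0.584320, cos(α−β) = -0.944949, d² = 1.688110. Work in radians in the unit-radius frame; every candidate has L = ρ·(t + p + q).
LSL: p² = 2 + d² − 2cos(α−β) + 2d(sin α − sin β) = 0.979694; p = √p² = 0.989795; φ = atan2(cos β − cos α, d + sin α − sin β) = 2.065928 rad; t = (φ − α) mod 2π = 3.927408 rad, q = (β − φ) mod 2π = 5.164012 rad → L = 1.28·(3.927408 + 0.989795 + 5.164012) = 1.28·10.081215 = 12.903955 m
RSR: p² = 2 + d² − 2cos(α−β) + 2d(sin β − sin α) = 10.176322; p = √p² = 3.190035; φ = atan2(cos α − cos β, d − sin α + sin β) = -0.276525 rad; t = (α − φ) mod 2π = 4.698231 rad, q = (φ − β) mod 2π = 5.059905 rad → L = 1.28·(4.698231 + 3.190035 + 5.059905) = 1.28·12.948171 = 16.573658 m
LSR: p² = d² − 2 + 2cos(α−β) + 2d(sin α + sin β) = -2.582538 < 0 → infeasible
RSL: p² = d² − 2 + 2cos(α−β) − 2d(sin α + sin β) = -1.821037 < 0 → infeasible
RLR: c = (6 − d² + 2cos(α−β) + 2d(sin α − sin β))/8 = -0.272040; p = 2π − arccos c = 4.436876 rad; φ = atan2(cos α − cos β, d − sin α + sin β) = -0.276525 rad; t = (α − φ + p/2) mod 2π = 0.633484 rad, q = (α − β − t + p) mod 2π = 0.995158 rad → L = 1.28·(0.633484 + 4.436876 + 0.995158) = 1.28·6.065518 = 7.763863 m
LRL: c = (6 − d² + 2cos(α−β) − 2d(sin α − sin β))/8 = 0.877538; p = 2π − arccos c = 5.783093 rad; φ = atan2(cos β − cos α, d + sin α − sin β) = 2.065928 rad; t = (φ − α + p/2) mod 2π = 0.535769 rad, q = (β − α − t + p) mod 2π = 1.772373 rad → L = 1.28·(0.535769 + 5.783093 + 1.772373) = 1.28·8.091235 = 10.356781 m
Shortest: RLR with L = 7.763863 m ≈ 7.7639 m
Convert RLR to answer units (arcs ×180/π): t = 0.633484·180/π = 36.2960°, p = 4.436876·180/π = 254.2143°, q = 0.995158·180/π = 57.0183°, L = 7.7639 m.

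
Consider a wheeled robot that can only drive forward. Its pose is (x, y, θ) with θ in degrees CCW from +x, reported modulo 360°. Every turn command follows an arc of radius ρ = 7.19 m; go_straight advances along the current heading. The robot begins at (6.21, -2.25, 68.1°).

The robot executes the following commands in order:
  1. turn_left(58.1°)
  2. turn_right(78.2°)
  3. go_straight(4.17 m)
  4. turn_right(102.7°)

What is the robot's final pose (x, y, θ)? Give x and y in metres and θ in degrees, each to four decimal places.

(19.8013, 16.1784, 305.3000°)

set_pose: (x, y, θ) = (6.2100, -2.2500, 68.1000°), ρ = 7.19
turn_left(58.1°): centre at ρ to the left, rotate +58.1° → (5.3409, 4.6782, 126.2000°)
turn_right(78.2°): centre at ρ to the right, rotate −78.2° → (5.7997, 13.7357, 48.0000°)
go_straight(4.17): x += 4.17·cos θ, y += 4.17·sin θ → (8.5900, 16.8347, 48.0000°)
turn_right(102.7°): centre at ρ to the right, rotate −102.7° → (19.8013, 16.1784, -54.7000° ≡ 305.3000°)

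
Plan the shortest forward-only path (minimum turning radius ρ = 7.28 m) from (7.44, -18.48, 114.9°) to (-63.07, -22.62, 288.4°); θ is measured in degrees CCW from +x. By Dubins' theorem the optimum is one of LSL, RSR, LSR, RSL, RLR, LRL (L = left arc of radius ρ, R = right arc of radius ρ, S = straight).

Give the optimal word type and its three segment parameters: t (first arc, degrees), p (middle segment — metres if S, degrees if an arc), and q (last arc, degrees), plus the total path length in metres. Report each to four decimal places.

Let ψ = atan2(Δy, Δx) = atan2(-4.14, -70.51) = -176.6397° be the start→goal bearing.
Normalize: d = |goal − start| / ρ = 70.631436/7.28 = 9.702120, α = (θ_start − ψ) mod 360° = 291.5397° = 5.088328 rad, β = (θ_goal − ψ) mod 360° = 105.0397° = 1.833289 rad.
Common terms: sin α = -0.930163, cos α = 0.367146, sin β = 0.965746, cos β = -0.259489, cos(α−β) = -0.993572, d² = 94.131138. Work in radians in the unit-radius frame; every candidate has L = ρ·(t + p + q).
LSL: p² = 2 + d² − 2cos(α−β) + 2d(sin α − sin β) = 61.329601; p = √p² = 7.831322; φ = atan2(cos β − cos α, d + sin α − sin β) = -0.080102 rad; t = (φ − α) mod 2π = 1.114755 rad, q = (β − φ) mod 2π = 1.913391 rad → L = 7.28·(1.114755 + 7.831322 + 1.913391) = 7.28·10.859468 = 79.056928 m
RSR: p² = 2 + d² − 2cos(α−β) + 2d(sin β − sin α) = 134.906962; p = √p² = 11.614946; φ = atan2(cos α − cos β, d − sin α + sin β) = 0.053977 rad; t = (α − φ) mod 2π = 5.034351 rad, q = (φ − β) mod 2π = 4.503873 rad → L = 7.28·(5.034351 + 11.614946 + 4.503873) = 7.28·21.153170 = 153.995078 m
LSR: p² = d² − 2 + 2cos(α−β) + 2d(sin α + sin β) = 90.834454; p = √p² = 9.530711; φ = atan2(−cos α − cos β, d + sin α + sin β) − atan2(−2, p) = 0.195791 rad; t = (φ − α) mod 2π = 1.390648 rad, q = (φ − β) mod 2π = 4.645687 rad → L = 7.28·(1.390648 + 9.530711 + 4.645687) = 7.28·15.567047 = 113.328101 m
RSL: p² = d² − 2 + 2cos(α−β) − 2d(sin α + sin β) = 89.453535; p = √p² = 9.457988; φ = atan2(cos α + cos β, d − sin α − sin β) − atan2(2, p) = -0.197255 rad; t = (α − φ) mod 2π = 5.285583 rad, q = (β − φ) mod 2π = 2.030544 rad → L = 7.28·(5.285583 + 9.457988 + 2.030544) = 7.28·16.774115 = 122.115557 m
RLR: c = (6 − d² + 2cos(α−β) + 2d(sin α − sin β))/8 = -15.863370, |c| > 1 → infeasible
LRL: c = (6 − d² + 2cos(α−β) − 2d(sin α − sin β))/8 = -6.666200, |c| > 1 → infeasible
Shortest: LSL with L = 79.056928 m ≈ 79.0569 m
Convert LSL to answer units (arcs ×180/π): t = 1.114755·180/π = 63.8708°, p = ρ·p = 7.28·7.831322 = 57.0120 m, q = 1.913391·180/π = 109.6292°, L = 79.0569 m.

LSL: t = 63.8708°, p = 57.0120 m, q = 109.6292°, L = 79.0569 m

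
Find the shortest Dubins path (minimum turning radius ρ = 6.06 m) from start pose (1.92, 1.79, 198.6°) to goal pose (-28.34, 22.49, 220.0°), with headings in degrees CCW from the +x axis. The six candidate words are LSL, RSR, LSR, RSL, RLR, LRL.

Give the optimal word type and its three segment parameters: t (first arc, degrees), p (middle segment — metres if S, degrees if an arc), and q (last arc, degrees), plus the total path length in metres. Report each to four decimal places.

RSL: t = 68.6827°, p = 23.5882 m, q = 90.0827°, L = 40.3803 m

Let ψ = atan2(Δy, Δx) = atan2(20.70, -30.26) = 145.6251° be the start→goal bearing.
Normalize: d = |goal − start| / ρ = 36.662755/6.06 = 6.049960, α = (θ_start − ψ) mod 360° = 52.9749° = 0.924587 rad, β = (θ_goal − ψ) mod 360° = 74.3749° = 1.298087 rad.
Common terms: sin α = 0.798372, cos α = 0.602165, sin β = 0.963045, cos β = 0.269341, cos(α−β) = 0.931056, d² = 36.602011. Work in radians in the unit-radius frame; every candidate has L = ρ·(t + p + q).
LSL: p² = 2 + d² − 2cos(α−β) + 2d(sin α − sin β) = 34.747372; p = √p² = 5.894690; φ = atan2(cos β − cos α, d + sin α − sin β) = -0.056492 rad; t = (φ − α) mod 2π = 5.302107 rad, q = (β − φ) mod 2π = 1.354579 rad → L = 6.06·(5.302107 + 5.894690 + 1.354579) = 6.06·12.551376 = 76.061338 m
RSR: p² = 2 + d² − 2cos(α−β) + 2d(sin β − sin α) = 38.732427; p = √p² = 6.223538; φ = atan2(cos α − cos β, d − sin α + sin β) = 0.053504 rad; t = (α − φ) mod 2π = 0.871083 rad, q = (φ − β) mod 2π = 5.038602 rad → L = 6.06·(0.871083 + 6.223538 + 5.038602) = 6.06·12.133223 = 73.527331 m
LSR: p² = d² − 2 + 2cos(α−β) + 2d(sin α + sin β) = 57.777122; p = √p² = 7.601126; φ = atan2(−cos α − cos β, d + sin α + sin β) − atan2(−2, p) = 0.146178 rad; t = (φ − α) mod 2π = 5.504777 rad, q = (φ − β) mod 2π = 5.131276 rad → L = 6.06·(5.504777 + 7.601126 + 5.131276) = 6.06·18.237179 = 110.517305 m
RSL: p² = d² − 2 + 2cos(α−β) − 2d(sin α + sin β) = 15.151123; p = √p² = 3.892444; φ = atan2(cos α + cos β, d − sin α − sin β) − atan2(2, p) = -0.274152 rad; t = (α − φ) mod 2π = 1.198739 rad, q = (β − φ) mod 2π = 1.572239 rad → L = 6.06·(1.198739 + 3.892444 + 1.572239) = 6.06·6.663422 = 40.380338 m
RLR: c = (6 − d² + 2cos(α−β) + 2d(sin α − sin β))/8 = -3.841553, |c| > 1 → infeasible
LRL: c = (6 − d² + 2cos(α−β) − 2d(sin α − sin β))/8 = -3.343421, |c| > 1 → infeasible
Shortest: RSL with L = 40.380338 m ≈ 40.3803 m
Convert RSL to answer units (arcs ×180/π): t = 1.198739·180/π = 68.6827°, p = ρ·p = 6.06·3.892444 = 23.5882 m, q = 1.572239·180/π = 90.0827°, L = 40.3803 m.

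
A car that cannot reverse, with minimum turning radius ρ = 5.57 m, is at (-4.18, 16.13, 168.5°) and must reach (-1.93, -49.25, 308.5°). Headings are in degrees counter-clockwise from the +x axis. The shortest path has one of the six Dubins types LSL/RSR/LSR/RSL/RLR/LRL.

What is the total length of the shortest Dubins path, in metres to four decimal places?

Let ψ = atan2(Δy, Δx) = atan2(-65.38, 2.25) = -88.0290° be the start→goal bearing.
Normalize: d = |goal − start| / ρ = 65.418705/5.57 = 11.744830, α = (θ_start − ψ) mod 360° = 256.5290° = 4.477275 rad, β = (θ_goal − ψ) mod 360° = 36.5290° = 0.637551 rad.
Common terms: sin α = -0.972488, cos α = -0.232953, sin β = 0.595229, cos β = 0.803556, cos(α−β) = -0.766044, d² = 137.941038. Work in radians in the unit-radius frame; every candidate has L = ρ·(t + p + q).
LSL: p² = 2 + d² − 2cos(α−β) + 2d(sin α − sin β) = 104.647978; p = √p² = 10.229759; φ = atan2(cos β − cos α, d + sin α − sin β) = 0.101497 rad; t = (φ − α) mod 2π = 1.907407 rad, q = (β − φ) mod 2π = 0.536054 rad → L = 5.57·(1.907407 + 10.229759 + 0.536054) = 5.57·12.673220 = 70.589838 m
RSR: p² = 2 + d² − 2cos(α−β) + 2d(sin β − sin α) = 178.298275; p = √p² = 13.352838; φ = atan2(cos α − cos β, d − sin α + sin β) = -0.077703 rad; t = (α − φ) mod 2π = 4.554978 rad, q = (φ − β) mod 2π = 5.567931 rad → L = 5.57·(4.554978 + 13.352838 + 5.567931) = 5.57·23.475747 = 130.759913 m
LSR: p² = d² − 2 + 2cos(α−β) + 2d(sin α + sin β) = 125.547275; p = √p² = 11.204788; φ = atan2(−cos α − cos β, d + sin α + sin β) − atan2(−2, p) = 0.126481 rad; t = (φ − α) mod 2π = 1.932391 rad, q = (φ − β) mod 2π = 5.772116 rad → L = 5.57·(1.932391 + 11.204788 + 5.772116) = 5.57·18.909295 = 105.324772 m
RSL: p² = d² − 2 + 2cos(α−β) − 2d(sin α + sin β) = 143.270622; p = √p² = 11.969571; φ = atan2(cos α + cos β, d − sin α − sin β) − atan2(2, p) = -0.118524 rad; t = (α − φ) mod 2π = 4.595800 rad, q = (β − φ) mod 2π = 0.756075 rad → L = 5.57·(4.595800 + 11.969571 + 0.756075) = 5.57·17.321446 = 96.480454 m
RLR: c = (6 − d² + 2cos(α−β) + 2d(sin α − sin β))/8 = -21.287284, |c| > 1 → infeasible
LRL: c = (6 − d² + 2cos(α−β) − 2d(sin α − sin β))/8 = -12.080997, |c| > 1 → infeasible
Shortest: LSL with L = 70.589838 m ≈ 70.5898 m

70.5898 m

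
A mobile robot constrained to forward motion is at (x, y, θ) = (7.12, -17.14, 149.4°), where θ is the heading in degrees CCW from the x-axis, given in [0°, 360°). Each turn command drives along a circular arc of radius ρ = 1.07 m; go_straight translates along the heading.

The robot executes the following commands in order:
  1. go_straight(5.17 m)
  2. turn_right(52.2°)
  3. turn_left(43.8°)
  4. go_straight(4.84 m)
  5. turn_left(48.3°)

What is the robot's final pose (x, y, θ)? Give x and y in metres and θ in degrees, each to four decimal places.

(-2.8428, -9.7536, 189.3000°)

set_pose: (x, y, θ) = (7.1200, -17.1400, 149.4000°), ρ = 1.07
go_straight(5.17): x += 5.17·cos θ, y += 5.17·sin θ → (2.6700, -14.5083, 149.4000°)
turn_right(52.2°): centre at ρ to the right, rotate −52.2° → (2.1531, -13.7214, 97.2000°)
turn_left(43.8°): centre at ρ to the left, rotate +43.8° → (1.7649, -13.0239, 141.0000°)
go_straight(4.84): x += 4.84·cos θ, y += 4.84·sin θ → (-1.9965, -9.9780, 141.0000°)
turn_left(48.3°): centre at ρ to the left, rotate +48.3° → (-2.8428, -9.7536, 189.3000°)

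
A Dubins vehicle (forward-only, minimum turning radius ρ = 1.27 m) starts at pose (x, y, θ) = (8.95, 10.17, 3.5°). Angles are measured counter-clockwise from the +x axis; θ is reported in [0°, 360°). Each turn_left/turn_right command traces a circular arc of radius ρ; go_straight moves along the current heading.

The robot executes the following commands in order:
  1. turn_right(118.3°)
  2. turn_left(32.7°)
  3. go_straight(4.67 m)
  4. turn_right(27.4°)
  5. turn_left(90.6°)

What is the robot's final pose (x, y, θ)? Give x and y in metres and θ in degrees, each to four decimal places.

(11.4422, 0.8128, 341.1000°)

set_pose: (x, y, θ) = (8.9500, 10.1700, 3.5000°), ρ = 1.27
turn_right(118.3°): centre at ρ to the right, rotate −118.3° → (10.1804, 8.3697, -114.8000° ≡ 245.2000°)
turn_left(32.7°): centre at ρ to the left, rotate +32.7° → (10.0753, 7.6624, 277.9000°)
go_straight(4.67): x += 4.67·cos θ, y += 4.67·sin θ → (10.7172, 3.0367, 277.9000°)
turn_right(27.4°): centre at ρ to the right, rotate −27.4° → (10.6564, 2.4382, 250.5000°)
turn_left(90.6°): centre at ρ to the left, rotate +90.6° → (11.4422, 0.8128, 341.1000°)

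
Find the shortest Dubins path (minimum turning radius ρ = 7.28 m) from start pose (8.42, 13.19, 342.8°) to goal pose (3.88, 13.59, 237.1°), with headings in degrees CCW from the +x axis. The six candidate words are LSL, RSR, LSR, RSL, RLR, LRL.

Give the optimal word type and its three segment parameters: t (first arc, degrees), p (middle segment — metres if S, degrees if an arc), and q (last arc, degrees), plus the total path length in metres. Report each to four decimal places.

Let ψ = atan2(Δy, Δx) = atan2(0.40, -4.54) = 174.9649° be the start→goal bearing.
Normalize: d = |goal − start| / ρ = 4.557587/7.28 = 0.626042, α = (θ_start − ψ) mod 360° = 167.8351° = 2.929275 rad, β = (θ_goal − ψ) mod 360° = 62.1351° = 1.084462 rad.
Common terms: sin α = 0.210726, cos α = -0.977545, sin β = 0.884052, cos β = 0.467389, cos(α−β) = -0.270600, d² = 0.391929. Work in radians in the unit-radius frame; every candidate has L = ρ·(t + p + q).
LSL: p² = 2 + d² − 2cos(α−β) + 2d(sin α − sin β) = 2.090069; p = √p² = 1.445707; φ = atan2(cos β − cos α, d + sin α − sin β) = 1.603508 rad; t = (φ − α) mod 2π = 4.957419 rad, q = (β − φ) mod 2π = 5.764139 rad → L = 7.28·(4.957419 + 1.445707 + 5.764139) = 7.28·12.167265 = 88.577687 m
RSR: p² = 2 + d² − 2cos(α−β) + 2d(sin β − sin α) = 3.776190; p = √p² = 1.943242; φ = atan2(cos α − cos β, d − sin α + sin β) = -0.838391 rad; t = (α − φ) mod 2π = 3.767666 rad, q = (φ − β) mod 2π = 4.360332 rad → L = 7.28·(3.767666 + 1.943242 + 4.360332) = 7.28·10.071241 = 73.318631 m
LSR: p² = d² − 2 + 2cos(α−β) + 2d(sin α + sin β) = -0.778517 < 0 → infeasible
RSL: p² = d² − 2 + 2cos(α−β) − 2d(sin α + sin β) = -3.520027 < 0 → infeasible
RLR: c = (6 − d² + 2cos(α−β) + 2d(sin α − sin β))/8 = 0.527976; p = 2π − arccos c = 5.268605 rad; φ = atan2(cos α − cos β, d − sin α + sin β) = -0.838391 rad; t = (α − φ + p/2) mod 2π = 0.118783 rad, q = (α − β − t + p) mod 2π = 0.711449 rad → L = 7.28·(0.118783 + 5.268605 + 0.711449) = 7.28·6.098837 = 44.399535 m
LRL: c = (6 − d² + 2cos(α−β) − 2d(sin α − sin β))/8 = 0.738741; p = 2π − arccos c = 5.543590 rad; φ = atan2(cos β − cos α, d + sin α − sin β) = 1.603508 rad; t = (φ − α + p/2) mod 2π = 1.446029 rad, q = (β − α − t + p) mod 2π = 2.252748 rad → L = 7.28·(1.446029 + 5.543590 + 2.252748) = 7.28·9.242367 = 67.284431 m
Shortest: RLR with L = 44.399535 m ≈ 44.3995 m
Convert RLR to answer units (arcs ×180/π): t = 0.118783·180/π = 6.8058°, p = 5.268605·180/π = 301.8688°, q = 0.711449·180/π = 40.7630°, L = 44.3995 m.

RLR: t = 6.8058°, p = 301.8688°, q = 40.7630°, L = 44.3995 m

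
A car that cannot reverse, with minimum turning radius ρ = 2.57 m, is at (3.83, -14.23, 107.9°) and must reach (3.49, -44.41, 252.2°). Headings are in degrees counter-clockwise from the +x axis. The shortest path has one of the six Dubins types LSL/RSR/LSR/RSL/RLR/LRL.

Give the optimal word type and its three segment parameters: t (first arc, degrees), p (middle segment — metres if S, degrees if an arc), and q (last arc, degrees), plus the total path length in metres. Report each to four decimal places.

Let ψ = atan2(Δy, Δx) = atan2(-30.18, -0.34) = -90.6455° be the start→goal bearing.
Normalize: d = |goal − start| / ρ = 30.181915/2.57 = 11.743936, α = (θ_start − ψ) mod 360° = 198.5455° = 3.465272 rad, β = (θ_goal − ψ) mod 360° = 342.8455° = 5.983782 rad.
Common terms: sin α = -0.318057, cos α = -0.948072, sin β = -0.294950, cos β = 0.955513, cos(α−β) = -0.812084, d² = 137.920029. Work in radians in the unit-radius frame; every candidate has L = ρ·(t + p + q).
LSL: p² = 2 + d² − 2cos(α−β) + 2d(sin α − sin β) = 141.001469; p = √p² = 11.874404; φ = atan2(cos β − cos α, d + sin α − sin β) = 0.161005 rad; t = (φ − α) mod 2π = 2.978918 rad, q = (β − φ) mod 2π = 5.822777 rad → L = 2.57·(2.978918 + 11.874404 + 5.822777) = 2.57·20.676099 = 53.137575 m
RSR: p² = 2 + d² − 2cos(α−β) + 2d(sin β − sin α) = 142.086923; p = √p² = 11.920022; φ = atan2(cos α − cos β, d − sin α + sin β) = -0.160383 rad; t = (α − φ) mod 2π = 3.625655 rad, q = (φ − β) mod 2π = 0.139020 rad → L = 2.57·(3.625655 + 11.920022 + 0.139020) = 2.57·15.684697 = 40.309672 m
LSR: p² = d² − 2 + 2cos(α−β) + 2d(sin α + sin β) = 119.897632; p = √p² = 10.949778; φ = atan2(−cos α − cos β, d + sin α + sin β) − atan2(−2, p) = 0.179992 rad; t = (φ − α) mod 2π = 2.997906 rad, q = (φ − β) mod 2π = 0.479395 rad → L = 2.57·(2.997906 + 10.949778 + 0.479395) = 2.57·14.427079 = 37.077592 m
RSL: p² = d² − 2 + 2cos(α−β) − 2d(sin α + sin β) = 148.694092; p = √p² = 12.194019; φ = atan2(cos α + cos β, d − sin α − sin β) − atan2(2, p) = -0.161965 rad; t = (α − φ) mod 2π = 3.627237 rad, q = (β − φ) mod 2π = 6.145747 rad → L = 2.57·(3.627237 + 12.194019 + 6.145747) = 2.57·21.967003 = 56.455198 m
RLR: c = (6 − d² + 2cos(α−β) + 2d(sin α − sin β))/8 = -16.760865, |c| > 1 → infeasible
LRL: c = (6 − d² + 2cos(α−β) − 2d(sin α − sin β))/8 = -16.625184, |c| > 1 → infeasible
Shortest: LSR with L = 37.077592 m ≈ 37.0776 m
Convert LSR to answer units (arcs ×180/π): t = 2.997906·180/π = 171.7673°, p = ρ·p = 2.57·10.949778 = 28.1409 m, q = 0.479395·180/π = 27.4673°, L = 37.0776 m.

LSR: t = 171.7673°, p = 28.1409 m, q = 27.4673°, L = 37.0776 m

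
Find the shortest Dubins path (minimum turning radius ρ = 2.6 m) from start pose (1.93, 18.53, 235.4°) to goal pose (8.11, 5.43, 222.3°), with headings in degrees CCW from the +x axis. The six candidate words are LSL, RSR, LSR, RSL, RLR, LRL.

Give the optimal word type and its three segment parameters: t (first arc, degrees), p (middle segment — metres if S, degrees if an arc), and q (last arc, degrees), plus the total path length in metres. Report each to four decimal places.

Let ψ = atan2(Δy, Δx) = atan2(-13.10, 6.18) = -64.7441° be the start→goal bearing.
Normalize: d = |goal − start| / ρ = 14.484557/2.6 = 5.570984, α = (θ_start − ψ) mod 360° = 300.1441° = 5.238503 rad, β = (θ_goal − ψ) mod 360° = 287.0441° = 5.009865 rad.
Common terms: sin α = -0.864765, cos α = 0.502177, sin β = -0.956079, cos β = 0.293108, cos(α−β) = 0.973976, d² = 31.035858. Work in radians in the unit-radius frame; every candidate has L = ρ·(t + p + q).
LSL: p² = 2 + d² − 2cos(α−β) + 2d(sin α − sin β) = 32.105328; p = √p² = 5.666156; φ = atan2(cos β − cos α, d + sin α − sin β) = -0.036906 rad; t = (φ − α) mod 2π = 1.007776 rad, q = (β − φ) mod 2π = 5.046771 rad → L = 2.6·(1.007776 + 5.666156 + 5.046771) = 2.6·11.720704 = 30.473829 m
RSR: p² = 2 + d² − 2cos(α−β) + 2d(sin β − sin α) = 30.070484; p = √p² = 5.483656; φ = atan2(cos α − cos β, d − sin α + sin β) = 0.038135 rad; t = (α − φ) mod 2π = 5.200368 rad, q = (φ − β) mod 2π = 1.311455 rad → L = 2.6·(5.200368 + 5.483656 + 1.311455) = 2.6·11.995480 = 31.188247 m
LSR: p² = d² − 2 + 2cos(α−β) + 2d(sin α + sin β) = 10.696025; p = √p² = 3.270478; φ = atan2(−cos α − cos β, d + sin α + sin β) − atan2(−2, p) = 0.339883 rad; t = (φ − α) mod 2π = 1.384565 rad, q = (φ − β) mod 2π = 1.613203 rad → L = 2.6·(1.384565 + 3.270478 + 1.613203) = 2.6·6.268246 = 16.297440 m
RSL: p² = d² − 2 + 2cos(α−β) − 2d(sin α + sin β) = 51.271595; p = √p² = 7.160419; φ = atan2(cos α + cos β, d − sin α − sin β) − atan2(2, p) = -0.165194 rad; t = (α − φ) mod 2π = 5.403698 rad, q = (β − φ) mod 2π = 5.175060 rad → L = 2.6·(5.403698 + 7.160419 + 5.175060) = 2.6·17.739176 = 46.121857 m
RLR: c = (6 − d² + 2cos(α−β) + 2d(sin α − sin β))/8 = -2.758810, |c| > 1 → infeasible
LRL: c = (6 − d² + 2cos(α−β) − 2d(sin α − sin β))/8 = -3.013166, |c| > 1 → infeasible
Shortest: LSR with L = 16.297440 m ≈ 16.2974 m
Convert LSR to answer units (arcs ×180/π): t = 1.384565·180/π = 79.3297°, p = ρ·p = 2.6·3.270478 = 8.5032 m, q = 1.613203·180/π = 92.4297°, L = 16.2974 m.

LSR: t = 79.3297°, p = 8.5032 m, q = 92.4297°, L = 16.2974 m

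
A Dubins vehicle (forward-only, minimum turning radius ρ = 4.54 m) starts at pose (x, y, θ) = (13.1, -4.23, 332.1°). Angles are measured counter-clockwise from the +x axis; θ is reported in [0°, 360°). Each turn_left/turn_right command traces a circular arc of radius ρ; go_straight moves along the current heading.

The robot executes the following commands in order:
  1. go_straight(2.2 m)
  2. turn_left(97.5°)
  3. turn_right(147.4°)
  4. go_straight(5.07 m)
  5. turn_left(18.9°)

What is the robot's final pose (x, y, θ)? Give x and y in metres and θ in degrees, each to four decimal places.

set_pose: (x, y, θ) = (13.1000, -4.2300, 332.1000°), ρ = 4.54
go_straight(2.2): x += 2.2·cos θ, y += 2.2·sin θ → (15.0443, -5.2594, 332.1000°)
turn_left(97.5°): centre at ρ to the left, rotate +97.5° → (21.4239, -2.8297, 429.6000° ≡ 69.6000°)
turn_right(147.4°): centre at ρ to the right, rotate −147.4° → (30.1167, -3.4528, -77.8000° ≡ 282.2000°)
go_straight(5.07): x += 5.07·cos θ, y += 5.07·sin θ → (31.1881, -8.4083, 282.2000°)
turn_left(18.9°): centre at ρ to the left, rotate +18.9° → (31.7381, -9.7939, 301.1000°)

(31.7381, -9.7939, 301.1000°)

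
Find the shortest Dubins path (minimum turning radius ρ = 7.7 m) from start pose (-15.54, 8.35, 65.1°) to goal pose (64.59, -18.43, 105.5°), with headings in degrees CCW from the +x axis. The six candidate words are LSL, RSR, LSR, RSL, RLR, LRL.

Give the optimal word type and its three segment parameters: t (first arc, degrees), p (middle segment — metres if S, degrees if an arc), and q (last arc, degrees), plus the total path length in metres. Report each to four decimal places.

RSL: t = 98.9888°, p = 68.8321 m, q = 139.3888°, L = 100.8678 m

Let ψ = atan2(Δy, Δx) = atan2(-26.78, 80.13) = -18.4800° be the start→goal bearing.
Normalize: d = |goal − start| / ρ = 84.486598/7.7 = 10.972285, α = (θ_start − ψ) mod 360° = 83.5800° = 1.458746 rad, β = (θ_goal − ψ) mod 360° = 123.9800° = 2.163859 rad.
Common terms: sin α = 0.993729, cos α = 0.111816, sin β = 0.829233, cos β = -0.558903, cos(α−β) = 0.761538, d² = 120.391049. Work in radians in the unit-radius frame; every candidate has L = ρ·(t + p + q).
LSL: p² = 2 + d² − 2cos(α−β) + 2d(sin α − sin β) = 124.477768; p = √p² = 11.156961; φ = atan2(cos β − cos α, d + sin α − sin β) = -0.060153 rad; t = (φ − α) mod 2π = 4.764286 rad, q = (β − φ) mod 2π = 2.224012 rad → L = 7.7·(4.764286 + 11.156961 + 2.224012) = 7.7·18.145259 = 139.718493 m
RSR: p² = 2 + d² − 2cos(α−β) + 2d(sin β − sin α) = 117.258177; p = √p² = 10.828581; φ = atan2(cos α − cos β, d − sin α + sin β) = 0.061979 rad; t = (α − φ) mod 2π = 1.396767 rad, q = (φ − β) mod 2π = 4.181306 rad → L = 7.7·(1.396767 + 10.828581 + 4.181306) = 7.7·16.406654 = 126.331234 m
LSR: p² = d² − 2 + 2cos(α−β) + 2d(sin α + sin β) = 159.918240; p = √p² = 12.645878; φ = atan2(−cos α − cos β, d + sin α + sin β) − atan2(−2, p) = 0.191783 rad; t = (φ − α) mod 2π = 5.016222 rad, q = (φ − β) mod 2π = 4.311109 rad → L = 7.7·(5.016222 + 12.645878 + 4.311109) = 7.7·21.973209 = 169.193711 m
RSL: p² = d² − 2 + 2cos(α−β) − 2d(sin α + sin β) = 79.910011; p = √p² = 8.939240; φ = atan2(cos α + cos β, d − sin α − sin β) − atan2(2, p) = -0.268935 rad; t = (α − φ) mod 2π = 1.727681 rad, q = (β − φ) mod 2π = 2.432794 rad → L = 7.7·(1.727681 + 8.939240 + 2.432794) = 7.7·13.099714 = 100.867798 m
RLR: c = (6 − d² + 2cos(α−β) + 2d(sin α − sin β))/8 = -13.657272, |c| > 1 → infeasible
LRL: c = (6 − d² + 2cos(α−β) − 2d(sin α − sin β))/8 = -14.559721, |c| > 1 → infeasible
Shortest: RSL with L = 100.867798 m ≈ 100.8678 m
Convert RSL to answer units (arcs ×180/π): t = 1.727681·180/π = 98.9888°, p = ρ·p = 7.7·8.939240 = 68.8321 m, q = 2.432794·180/π = 139.3888°, L = 100.8678 m.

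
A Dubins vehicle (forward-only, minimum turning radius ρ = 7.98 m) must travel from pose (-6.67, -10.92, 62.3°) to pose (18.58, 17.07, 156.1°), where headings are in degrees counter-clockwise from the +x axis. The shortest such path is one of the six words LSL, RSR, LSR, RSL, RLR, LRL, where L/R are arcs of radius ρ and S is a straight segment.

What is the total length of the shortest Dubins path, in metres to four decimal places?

Let ψ = atan2(Δy, Δx) = atan2(27.99, 25.25) = 47.9461° be the start→goal bearing.
Normalize: d = |goal − start| / ρ = 37.696188/7.98 = 4.723833, α = (θ_start − ψ) mod 360° = 14.3539° = 0.250522 rad, β = (θ_goal − ψ) mod 360° = 108.1539° = 1.887641 rad.
Common terms: sin α = 0.247910, cos α = 0.968783, sin β = 0.950223, cos β = -0.311570, cos(α−β) = -0.066274, d² = 22.314599. Work in radians in the unit-radius frame; every candidate has L = ρ·(t + p + q).
LSL: p² = 2 + d² − 2cos(α−β) + 2d(sin α − sin β) = 17.811926; p = √p² = 4.220418; φ = atan2(cos β − cos α, d + sin α − sin β) = -0.308229 rad; t = (φ − α) mod 2π = 5.724434 rad, q = (β − φ) mod 2π = 2.195870 rad → L = 7.98·(5.724434 + 4.220418 + 2.195870) = 7.98·12.140722 = 96.882960 m
RSR: p² = 2 + d² − 2cos(α−β) + 2d(sin β − sin α) = 31.082368; p = √p² = 5.575156; φ = atan2(cos α − cos β, d − sin α + sin β) = 0.231721 rad; t = (α − φ) mod 2π = 0.018801 rad, q = (φ − β) mod 2π = 4.627266 rad → L = 7.98·(0.018801 + 5.575156 + 4.627266) = 7.98·10.221223 = 81.565358 m
LSR: p² = d² − 2 + 2cos(α−β) + 2d(sin α + sin β) = 31.501614; p = √p² = 5.612630; φ = atan2(−cos α − cos β, d + sin α + sin β) − atan2(−2, p) = 0.231784 rad; t = (φ − α) mod 2π = 6.264447 rad, q = (φ − β) mod 2π = 4.627329 rad → L = 7.98·(6.264447 + 5.612630 + 4.627329) = 7.98·16.504406 = 131.705159 m
RSL: p² = d² − 2 + 2cos(α−β) − 2d(sin α + sin β) = 8.862489; p = √p² = 2.976993; φ = atan2(cos α + cos β, d − sin α − sin β) − atan2(2, p) = -0.407270 rad; t = (α − φ) mod 2π = 0.657792 rad, q = (β − φ) mod 2π = 2.294911 rad → L = 7.98·(0.657792 + 2.976993 + 2.294911) = 7.98·5.929696 = 47.318974 m
RLR: c = (6 − d² + 2cos(α−β) + 2d(sin α − sin β))/8 = -2.885296, |c| > 1 → infeasible
LRL: c = (6 − d² + 2cos(α−β) − 2d(sin α − sin β))/8 = -1.226491, |c| > 1 → infeasible
Shortest: RSL with L = 47.318974 m ≈ 47.3190 m

47.3190 m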